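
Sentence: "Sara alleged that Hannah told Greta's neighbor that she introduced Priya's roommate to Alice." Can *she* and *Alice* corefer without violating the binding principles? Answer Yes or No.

*Alice* is an R-expression; Principle C requires it to be free (not bound by any c-commanding expression).
— she: subject of the clause headed by 'introduced'; the pronoun c-commands the R-expression — coreference blocked (Principle C).

No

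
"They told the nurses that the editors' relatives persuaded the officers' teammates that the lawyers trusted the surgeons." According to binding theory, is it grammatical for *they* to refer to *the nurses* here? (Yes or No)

*the nurses* is an R-expression; Principle C requires it to be free (not bound by any c-commanding expression).
— they: subject of the matrix clause; the pronoun c-commands the R-expression — coreference blocked (Principle C).

No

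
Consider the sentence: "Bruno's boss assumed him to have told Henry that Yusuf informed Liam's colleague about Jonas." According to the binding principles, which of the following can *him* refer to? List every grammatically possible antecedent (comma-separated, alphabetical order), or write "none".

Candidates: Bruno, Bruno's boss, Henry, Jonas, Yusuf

*him* is a pronoun; Principle B requires it to be free in its binding domain — the matrix clause.
— Bruno: possessor inside the subject DP of the matrix clause; does not c-command the pronoun — Principle B does not apply; allowed.
— Bruno's boss: subject of the matrix clause; c-commands the pronoun within its binding domain — blocked (Principle B).
— Henry: object of the clause headed by 'told'; is c-commanded by the pronoun; coreference would bind this R-expression — blocked (Principle C).
— Jonas: second object of the clause headed by 'informed'; is c-commanded by the pronoun; coreference would bind this R-expression — blocked (Principle C).
— Yusuf: subject of the clause headed by 'informed'; is c-commanded by the pronoun; coreference would bind this R-expression — blocked (Principle C).

Bruno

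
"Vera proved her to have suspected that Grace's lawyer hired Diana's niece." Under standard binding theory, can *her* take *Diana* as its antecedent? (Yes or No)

*her* is a pronoun; Principle B requires it to be free in its binding domain — the matrix clause.
— Diana: possessor inside the object DP of the clause headed by 'hired'; is c-commanded by the pronoun; coreference would bind this R-expression — blocked (Principle C).

No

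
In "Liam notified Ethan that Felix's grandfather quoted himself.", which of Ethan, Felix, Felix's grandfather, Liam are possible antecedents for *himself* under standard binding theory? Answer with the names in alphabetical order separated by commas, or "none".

*himself* is a reflexive; Principle A requires it to be bound within its binding domain — the clause headed by 'quoted'.
— Ethan: object of the matrix clause; c-commands the reflexive but lies outside its binding domain — cannot bind it (Principle A).
— Felix: possessor inside the subject DP of the clause headed by 'quoted'; does not c-command the reflexive — cannot bind it (Principle A).
— Felix's grandfather: subject of the clause headed by 'quoted'; c-commands the reflexive within its binding domain — allowed (Principle A).
— Liam: subject of the matrix clause; c-commands the reflexive but lies outside its binding domain — cannot bind it (Principle A).

Felix's grandfather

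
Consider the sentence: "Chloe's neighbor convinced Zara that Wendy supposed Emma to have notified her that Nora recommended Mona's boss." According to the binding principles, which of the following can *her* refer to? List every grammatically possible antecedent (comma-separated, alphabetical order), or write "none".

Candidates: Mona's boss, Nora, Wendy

Wendy

*her* is a pronoun; Principle B requires it to be free in its binding domain — the clause headed by 'notified'.
— Mona's boss: object of the clause headed by 'recommended'; is c-commanded by the pronoun; coreference would bind this R-expression — blocked (Principle C).
— Nora: subject of the clause headed by 'recommended'; is c-commanded by the pronoun; coreference would bind this R-expression — blocked (Principle C).
— Wendy: subject of the clause headed by 'supposed'; c-commands the pronoun but lies outside its binding domain — allowed.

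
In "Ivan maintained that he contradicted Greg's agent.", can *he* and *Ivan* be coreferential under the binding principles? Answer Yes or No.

Yes

*Ivan* is an R-expression; Principle C requires it to be free (not bound by any c-commanding expression).
— he: subject of the clause headed by 'contradicted'; the pronoun does not c-command the R-expression — coreference allowed.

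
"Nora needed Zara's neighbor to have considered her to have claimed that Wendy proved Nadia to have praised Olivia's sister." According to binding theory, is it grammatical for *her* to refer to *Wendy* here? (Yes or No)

No

*Wendy* is an R-expression; Principle C requires it to be free (not bound by any c-commanding expression).
— her: subject of the clause headed by 'claimed'; the pronoun c-commands the R-expression — coreference blocked (Principle C).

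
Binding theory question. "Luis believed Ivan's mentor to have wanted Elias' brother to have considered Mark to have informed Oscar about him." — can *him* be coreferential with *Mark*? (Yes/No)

No

*him* is a pronoun; Principle B requires it to be free in its binding domain — the clause headed by 'informed'.
— Mark: subject of the clause headed by 'informed'; c-commands the pronoun within its binding domain — blocked (Principle B).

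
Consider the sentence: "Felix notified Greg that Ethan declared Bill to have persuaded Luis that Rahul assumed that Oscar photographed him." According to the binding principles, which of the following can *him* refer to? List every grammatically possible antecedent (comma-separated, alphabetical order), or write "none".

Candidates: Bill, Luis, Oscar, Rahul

Bill, Luis, Rahul

*him* is a pronoun; Principle B requires it to be free in its binding domain — the clause headed by 'photographed'.
— Bill: subject of the clause headed by 'persuaded'; c-commands the pronoun but lies outside its binding domain — allowed.
— Luis: object of the clause headed by 'persuaded'; c-commands the pronoun but lies outside its binding domain — allowed.
— Oscar: subject of the clause headed by 'photographed'; c-commands the pronoun within its binding domain — blocked (Principle B).
— Rahul: subject of the clause headed by 'assumed'; c-commands the pronoun but lies outside its binding domain — allowed.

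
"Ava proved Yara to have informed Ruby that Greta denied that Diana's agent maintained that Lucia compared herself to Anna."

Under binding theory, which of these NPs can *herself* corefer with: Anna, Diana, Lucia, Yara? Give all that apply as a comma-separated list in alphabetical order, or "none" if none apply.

Lucia

*herself* is a reflexive; Principle A requires it to be bound within its binding domain — the clause headed by 'compared'.
— Anna: second object of the clause headed by 'compared'; does not c-command the reflexive — cannot bind it (Principle A).
— Diana: possessor inside the subject DP of the clause headed by 'maintained'; does not c-command the reflexive — cannot bind it (Principle A).
— Lucia: subject of the clause headed by 'compared'; c-commands the reflexive within its binding domain — allowed (Principle A).
— Yara: subject of the clause headed by 'informed'; c-commands the reflexive but lies outside its binding domain — cannot bind it (Principle A).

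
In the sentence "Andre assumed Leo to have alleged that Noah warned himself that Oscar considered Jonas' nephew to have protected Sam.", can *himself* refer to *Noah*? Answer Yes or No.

*himself* is a reflexive; Principle A requires it to be bound within its binding domain — the clause headed by 'warned'.
— Noah: subject of the clause headed by 'warned'; c-commands the reflexive within its binding domain — allowed (Principle A).

Yes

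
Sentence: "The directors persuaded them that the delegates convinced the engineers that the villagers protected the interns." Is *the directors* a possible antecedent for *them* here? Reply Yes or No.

*them* is a pronoun; Principle B requires it to be free in its binding domain — the matrix clause.
— the directors: subject of the matrix clause; c-commands the pronoun within its binding domain — blocked (Principle B).

No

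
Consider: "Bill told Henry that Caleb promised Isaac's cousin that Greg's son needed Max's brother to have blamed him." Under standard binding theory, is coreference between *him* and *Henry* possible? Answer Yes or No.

*Henry* is an R-expression; Principle C requires it to be free (not bound by any c-commanding expression).
— him: object of the clause headed by 'blamed'; the pronoun does not c-command the R-expression — coreference allowed.

Yes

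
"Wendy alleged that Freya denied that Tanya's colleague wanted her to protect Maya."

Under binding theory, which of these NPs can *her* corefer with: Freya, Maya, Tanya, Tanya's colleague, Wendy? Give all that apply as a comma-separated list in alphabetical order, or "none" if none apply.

*her* is a pronoun; Principle B requires it to be free in its binding domain — the clause headed by 'wanted'.
— Freya: subject of the clause headed by 'denied'; c-commands the pronoun but lies outside its binding domain — allowed.
— Maya: object of the clause headed by 'protect'; is c-commanded by the pronoun; coreference would bind this R-expression — blocked (Principle C).
— Tanya: possessor inside the subject DP of the clause headed by 'wanted'; does not c-command the pronoun — Principle B does not apply; allowed.
— Tanya's colleague: subject of the clause headed by 'wanted'; c-commands the pronoun within its binding domain — blocked (Principle B).
— Wendy: subject of the matrix clause; c-commands the pronoun but lies outside its binding domain — allowed.

Freya, Tanya, Wendy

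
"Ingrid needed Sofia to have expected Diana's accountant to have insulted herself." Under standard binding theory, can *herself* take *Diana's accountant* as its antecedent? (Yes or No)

*herself* is a reflexive; Principle A requires it to be bound within its binding domain — the clause headed by 'insulted'.
— Diana's accountant: subject of the clause headed by 'insulted'; c-commands the reflexive within its binding domain — allowed (Principle A).

Yes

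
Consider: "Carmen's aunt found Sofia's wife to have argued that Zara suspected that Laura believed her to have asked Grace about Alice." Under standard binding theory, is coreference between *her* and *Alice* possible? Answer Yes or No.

No

*Alice* is an R-expression; Principle C requires it to be free (not bound by any c-commanding expression).
— her: subject of the clause headed by 'asked'; the pronoun c-commands the R-expression — coreference blocked (Principle C).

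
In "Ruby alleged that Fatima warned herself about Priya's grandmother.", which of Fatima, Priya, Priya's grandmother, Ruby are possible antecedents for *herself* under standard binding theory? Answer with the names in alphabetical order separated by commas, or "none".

Fatima

*herself* is a reflexive; Principle A requires it to be bound within its binding domain — the clause headed by 'warned'.
— Fatima: subject of the clause headed by 'warned'; c-commands the reflexive within its binding domain — allowed (Principle A).
— Priya: possessor inside the second object DP of the clause headed by 'warned'; does not c-command the reflexive — cannot bind it (Principle A).
— Priya's grandmother: second object of the clause headed by 'warned'; does not c-command the reflexive — cannot bind it (Principle A).
— Ruby: subject of the matrix clause; c-commands the reflexive but lies outside its binding domain — cannot bind it (Principle A).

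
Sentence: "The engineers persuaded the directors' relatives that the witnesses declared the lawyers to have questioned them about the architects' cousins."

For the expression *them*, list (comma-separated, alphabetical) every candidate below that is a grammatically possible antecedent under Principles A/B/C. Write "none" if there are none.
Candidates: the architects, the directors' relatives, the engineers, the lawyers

*them* is a pronoun; Principle B requires it to be free in its binding domain — the clause headed by 'questioned'.
— the architects: possessor inside the second object DP of the clause headed by 'questioned'; is c-commanded by the pronoun; coreference would bind this R-expression — blocked (Principle C).
— the directors' relatives: object of the matrix clause; c-commands the pronoun but lies outside its binding domain — allowed.
— the engineers: subject of the matrix clause; c-commands the pronoun but lies outside its binding domain — allowed.
— the lawyers: subject of the clause headed by 'questioned'; c-commands the pronoun within its binding domain — blocked (Principle B).

the directors' relatives, the engineers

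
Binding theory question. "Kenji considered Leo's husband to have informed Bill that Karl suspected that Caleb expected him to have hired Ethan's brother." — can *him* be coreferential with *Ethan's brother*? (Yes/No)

*him* is a pronoun; Principle B requires it to be free in its binding domain — the clause headed by 'expected'.
— Ethan's brother: object of the clause headed by 'hired'; is c-commanded by the pronoun; coreference would bind this R-expression — blocked (Principle C).

No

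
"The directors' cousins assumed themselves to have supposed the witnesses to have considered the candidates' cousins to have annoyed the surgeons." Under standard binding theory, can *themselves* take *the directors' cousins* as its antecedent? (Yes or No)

*themselves* is a reflexive; Principle A requires it to be bound within its binding domain — the matrix clause.
— the directors' cousins: subject of the matrix clause; c-commands the reflexive within its binding domain — allowed (Principle A).

Yes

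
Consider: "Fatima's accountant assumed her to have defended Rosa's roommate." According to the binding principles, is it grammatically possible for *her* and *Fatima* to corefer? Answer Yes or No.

Yes

*her* is a pronoun; Principle B requires it to be free in its binding domain — the matrix clause.
— Fatima: possessor inside the subject DP of the matrix clause; does not c-command the pronoun — Principle B does not apply; allowed.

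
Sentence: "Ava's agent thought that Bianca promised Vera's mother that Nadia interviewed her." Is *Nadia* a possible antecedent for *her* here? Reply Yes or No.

No

*her* is a pronoun; Principle B requires it to be free in its binding domain — the clause headed by 'interviewed'.
— Nadia: subject of the clause headed by 'interviewed'; c-commands the pronoun within its binding domain — blocked (Principle B).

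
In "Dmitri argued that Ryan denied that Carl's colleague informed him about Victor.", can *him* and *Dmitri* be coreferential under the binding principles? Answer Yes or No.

*Dmitri* is an R-expression; Principle C requires it to be free (not bound by any c-commanding expression).
— him: object of the clause headed by 'informed'; the pronoun does not c-command the R-expression — coreference allowed.

Yes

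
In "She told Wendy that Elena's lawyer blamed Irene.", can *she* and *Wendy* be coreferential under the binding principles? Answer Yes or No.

*Wendy* is an R-expression; Principle C requires it to be free (not bound by any c-commanding expression).
— she: subject of the matrix clause; the pronoun c-commands the R-expression — coreference blocked (Principle C).

No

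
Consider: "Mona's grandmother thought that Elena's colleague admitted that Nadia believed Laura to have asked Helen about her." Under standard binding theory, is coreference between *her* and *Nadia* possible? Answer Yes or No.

*Nadia* is an R-expression; Principle C requires it to be free (not bound by any c-commanding expression).
— her: second object of the clause headed by 'asked'; the pronoun does not c-command the R-expression — coreference allowed.

Yes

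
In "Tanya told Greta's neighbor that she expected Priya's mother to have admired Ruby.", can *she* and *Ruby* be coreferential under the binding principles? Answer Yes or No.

*Ruby* is an R-expression; Principle C requires it to be free (not bound by any c-commanding expression).
— she: subject of the clause headed by 'expected'; the pronoun c-commands the R-expression — coreference blocked (Principle C).

No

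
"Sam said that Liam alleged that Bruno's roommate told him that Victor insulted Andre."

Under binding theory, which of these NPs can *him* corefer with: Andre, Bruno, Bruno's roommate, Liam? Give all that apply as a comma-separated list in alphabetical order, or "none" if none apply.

Bruno, Liam

*him* is a pronoun; Principle B requires it to be free in its binding domain — the clause headed by 'told'.
— Andre: object of the clause headed by 'insulted'; is c-commanded by the pronoun; coreference would bind this R-expression — blocked (Principle C).
— Bruno: possessor inside the subject DP of the clause headed by 'told'; does not c-command the pronoun — Principle B does not apply; allowed.
— Bruno's roommate: subject of the clause headed by 'told'; c-commands the pronoun within its binding domain — blocked (Principle B).
— Liam: subject of the clause headed by 'alleged'; c-commands the pronoun but lies outside its binding domain — allowed.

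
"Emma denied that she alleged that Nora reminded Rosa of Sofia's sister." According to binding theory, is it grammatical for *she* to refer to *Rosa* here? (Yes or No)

No

*Rosa* is an R-expression; Principle C requires it to be free (not bound by any c-commanding expression).
— she: subject of the clause headed by 'alleged'; the pronoun c-commands the R-expression — coreference blocked (Principle C).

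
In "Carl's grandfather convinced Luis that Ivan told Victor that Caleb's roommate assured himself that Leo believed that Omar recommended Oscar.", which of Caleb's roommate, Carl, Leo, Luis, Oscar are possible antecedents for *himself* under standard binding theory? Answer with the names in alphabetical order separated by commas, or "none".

Caleb's roommate

*himself* is a reflexive; Principle A requires it to be bound within its binding domain — the clause headed by 'assured'.
— Caleb's roommate: subject of the clause headed by 'assured'; c-commands the reflexive within its binding domain — allowed (Principle A).
— Carl: possessor inside the subject DP of the matrix clause; does not c-command the reflexive — cannot bind it (Principle A).
— Leo: subject of the clause headed by 'believed'; does not c-command the reflexive — cannot bind it (Principle A).
— Luis: object of the matrix clause; c-commands the reflexive but lies outside its binding domain — cannot bind it (Principle A).
— Oscar: object of the clause headed by 'recommended'; does not c-command the reflexive — cannot bind it (Principle A).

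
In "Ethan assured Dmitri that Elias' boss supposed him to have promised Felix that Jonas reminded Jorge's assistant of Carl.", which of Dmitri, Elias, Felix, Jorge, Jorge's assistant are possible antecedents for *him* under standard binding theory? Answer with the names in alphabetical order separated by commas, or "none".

*him* is a pronoun; Principle B requires it to be free in its binding domain — the clause headed by 'supposed'.
— Dmitri: object of the matrix clause; c-commands the pronoun but lies outside its binding domain — allowed.
— Elias: possessor inside the subject DP of the clause headed by 'supposed'; does not c-command the pronoun — Principle B does not apply; allowed.
— Felix: object of the clause headed by 'promised'; is c-commanded by the pronoun; coreference would bind this R-expression — blocked (Principle C).
— Jorge: possessor inside the object DP of the clause headed by 'reminded'; is c-commanded by the pronoun; coreference would bind this R-expression — blocked (Principle C).
— Jorge's assistant: object of the clause headed by 'reminded'; is c-commanded by the pronoun; coreference would bind this R-expression — blocked (Principle C).

Dmitri, Elias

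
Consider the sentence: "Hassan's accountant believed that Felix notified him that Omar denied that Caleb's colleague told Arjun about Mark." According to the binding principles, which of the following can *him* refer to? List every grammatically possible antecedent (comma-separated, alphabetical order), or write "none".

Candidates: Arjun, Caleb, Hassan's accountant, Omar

*him* is a pronoun; Principle B requires it to be free in its binding domain — the clause headed by 'notified'.
— Arjun: object of the clause headed by 'told'; is c-commanded by the pronoun; coreference would bind this R-expression — blocked (Principle C).
— Caleb: possessor inside the subject DP of the clause headed by 'told'; is c-commanded by the pronoun; coreference would bind this R-expression — blocked (Principle C).
— Hassan's accountant: subject of the matrix clause; c-commands the pronoun but lies outside its binding domain — allowed.
— Omar: subject of the clause headed by 'denied'; is c-commanded by the pronoun; coreference would bind this R-expression — blocked (Principle C).

Hassan's accountant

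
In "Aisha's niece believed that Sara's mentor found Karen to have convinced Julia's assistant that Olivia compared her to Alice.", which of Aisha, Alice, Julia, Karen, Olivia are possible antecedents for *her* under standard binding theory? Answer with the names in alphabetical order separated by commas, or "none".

*her* is a pronoun; Principle B requires it to be free in its binding domain — the clause headed by 'compared'.
— Aisha: possessor inside the subject DP of the matrix clause; does not c-command the pronoun — Principle B does not apply; allowed.
— Alice: second object of the clause headed by 'compared'; is c-commanded by the pronoun; coreference would bind this R-expression — blocked (Principle C).
— Julia: possessor inside the object DP of the clause headed by 'convinced'; does not c-command the pronoun — Principle B does not apply; allowed.
— Karen: subject of the clause headed by 'convinced'; c-commands the pronoun but lies outside its binding domain — allowed.
— Olivia: subject of the clause headed by 'compared'; c-commands the pronoun within its binding domain — blocked (Principle B).

Aisha, Julia, Karen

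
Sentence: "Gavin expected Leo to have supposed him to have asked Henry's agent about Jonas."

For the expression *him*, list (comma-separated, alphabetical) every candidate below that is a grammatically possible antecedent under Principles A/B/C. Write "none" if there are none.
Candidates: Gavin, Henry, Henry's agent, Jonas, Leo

Gavin

*him* is a pronoun; Principle B requires it to be free in its binding domain — the clause headed by 'supposed'.
— Gavin: subject of the matrix clause; c-commands the pronoun but lies outside its binding domain — allowed.
— Henry: possessor inside the object DP of the clause headed by 'asked'; is c-commanded by the pronoun; coreference would bind this R-expression — blocked (Principle C).
— Henry's agent: object of the clause headed by 'asked'; is c-commanded by the pronoun; coreference would bind this R-expression — blocked (Principle C).
— Jonas: second object of the clause headed by 'asked'; is c-commanded by the pronoun; coreference would bind this R-expression — blocked (Principle C).
— Leo: subject of the clause headed by 'supposed'; c-commands the pronoun within its binding domain — blocked (Principle B).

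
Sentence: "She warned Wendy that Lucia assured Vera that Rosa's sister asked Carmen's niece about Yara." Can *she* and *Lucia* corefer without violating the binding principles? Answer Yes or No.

No

*Lucia* is an R-expression; Principle C requires it to be free (not bound by any c-commanding expression).
— she: subject of the matrix clause; the pronoun c-commands the R-expression — coreference blocked (Principle C).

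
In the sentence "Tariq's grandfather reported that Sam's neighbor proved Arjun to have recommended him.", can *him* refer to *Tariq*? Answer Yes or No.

Yes

*him* is a pronoun; Principle B requires it to be free in its binding domain — the clause headed by 'recommended'.
— Tariq: possessor inside the subject DP of the matrix clause; does not c-command the pronoun — Principle B does not apply; allowed.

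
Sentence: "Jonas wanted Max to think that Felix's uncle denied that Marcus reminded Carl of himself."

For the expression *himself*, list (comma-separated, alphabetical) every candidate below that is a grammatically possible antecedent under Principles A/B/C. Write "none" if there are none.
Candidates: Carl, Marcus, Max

*himself* is a reflexive; Principle A requires it to be bound within its binding domain — the clause headed by 'reminded'.
— Carl: object of the clause headed by 'reminded'; c-commands the reflexive within its binding domain — allowed (Principle A).
— Marcus: subject of the clause headed by 'reminded'; c-commands the reflexive within its binding domain — allowed (Principle A).
— Max: subject of the clause headed by 'think'; c-commands the reflexive but lies outside its binding domain — cannot bind it (Principle A).

Carl, Marcus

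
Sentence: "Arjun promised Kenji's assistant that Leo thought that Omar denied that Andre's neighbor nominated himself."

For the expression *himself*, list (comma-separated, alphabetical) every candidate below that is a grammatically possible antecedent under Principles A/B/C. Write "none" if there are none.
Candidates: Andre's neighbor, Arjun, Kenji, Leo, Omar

Andre's neighbor

*himself* is a reflexive; Principle A requires it to be bound within its binding domain — the clause headed by 'nominated'.
— Andre's neighbor: subject of the clause headed by 'nominated'; c-commands the reflexive within its binding domain — allowed (Principle A).
— Arjun: subject of the matrix clause; c-commands the reflexive but lies outside its binding domain — cannot bind it (Principle A).
— Kenji: possessor inside the object DP of the matrix clause; does not c-command the reflexive — cannot bind it (Principle A).
— Leo: subject of the clause headed by 'thought'; c-commands the reflexive but lies outside its binding domain — cannot bind it (Principle A).
— Omar: subject of the clause headed by 'denied'; c-commands the reflexive but lies outside its binding domain — cannot bind it (Principle A).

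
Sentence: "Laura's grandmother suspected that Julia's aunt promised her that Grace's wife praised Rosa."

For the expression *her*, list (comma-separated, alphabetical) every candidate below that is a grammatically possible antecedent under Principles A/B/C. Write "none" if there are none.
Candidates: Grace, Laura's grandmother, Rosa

Laura's grandmother

*her* is a pronoun; Principle B requires it to be free in its binding domain — the clause headed by 'promised'.
— Grace: possessor inside the subject DP of the clause headed by 'praised'; is c-commanded by the pronoun; coreference would bind this R-expression — blocked (Principle C).
— Laura's grandmother: subject of the matrix clause; c-commands the pronoun but lies outside its binding domain — allowed.
— Rosa: object of the clause headed by 'praised'; is c-commanded by the pronoun; coreference would bind this R-expression — blocked (Principle C).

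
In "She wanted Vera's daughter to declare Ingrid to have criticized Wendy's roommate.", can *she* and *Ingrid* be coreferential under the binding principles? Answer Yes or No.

No

*Ingrid* is an R-expression; Principle C requires it to be free (not bound by any c-commanding expression).
— she: subject of the matrix clause; the pronoun c-commands the R-expression — coreference blocked (Principle C).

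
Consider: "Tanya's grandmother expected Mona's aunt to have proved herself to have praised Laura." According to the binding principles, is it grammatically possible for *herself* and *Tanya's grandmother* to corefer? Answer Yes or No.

No

*herself* is a reflexive; Principle A requires it to be bound within its binding domain — the clause headed by 'proved'.
— Tanya's grandmother: subject of the matrix clause; c-commands the reflexive but lies outside its binding domain — cannot bind it (Principle A).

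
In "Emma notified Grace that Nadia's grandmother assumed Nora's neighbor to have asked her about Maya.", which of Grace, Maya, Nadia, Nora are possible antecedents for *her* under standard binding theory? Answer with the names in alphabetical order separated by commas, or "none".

Grace, Nadia, Nora

*her* is a pronoun; Principle B requires it to be free in its binding domain — the clause headed by 'asked'.
— Grace: object of the matrix clause; c-commands the pronoun but lies outside its binding domain — allowed.
— Maya: second object of the clause headed by 'asked'; is c-commanded by the pronoun; coreference would bind this R-expression — blocked (Principle C).
— Nadia: possessor inside the subject DP of the clause headed by 'assumed'; does not c-command the pronoun — Principle B does not apply; allowed.
— Nora: possessor inside the subject DP of the clause headed by 'asked'; does not c-command the pronoun — Principle B does not apply; allowed.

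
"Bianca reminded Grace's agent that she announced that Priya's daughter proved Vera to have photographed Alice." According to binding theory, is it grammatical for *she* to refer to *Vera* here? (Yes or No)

No

*Vera* is an R-expression; Principle C requires it to be free (not bound by any c-commanding expression).
— she: subject of the clause headed by 'announced'; the pronoun c-commands the R-expression — coreference blocked (Principle C).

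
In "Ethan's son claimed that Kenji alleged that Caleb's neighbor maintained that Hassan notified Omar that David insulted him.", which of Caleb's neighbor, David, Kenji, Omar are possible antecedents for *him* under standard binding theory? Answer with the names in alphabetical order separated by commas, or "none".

*him* is a pronoun; Principle B requires it to be free in its binding domain — the clause headed by 'insulted'.
— Caleb's neighbor: subject of the clause headed by 'maintained'; c-commands the pronoun but lies outside its binding domain — allowed.
— David: subject of the clause headed by 'insulted'; c-commands the pronoun within its binding domain — blocked (Principle B).
— Kenji: subject of the clause headed by 'alleged'; c-commands the pronoun but lies outside its binding domain — allowed.
— Omar: object of the clause headed by 'notified'; c-commands the pronoun but lies outside its binding domain — allowed.

Caleb's neighbor, Kenji, Omar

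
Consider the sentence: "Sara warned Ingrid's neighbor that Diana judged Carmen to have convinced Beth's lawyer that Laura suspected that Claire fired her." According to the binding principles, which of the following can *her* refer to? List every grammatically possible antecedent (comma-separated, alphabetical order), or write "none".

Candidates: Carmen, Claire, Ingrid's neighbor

*her* is a pronoun; Principle B requires it to be free in its binding domain — the clause headed by 'fired'.
— Carmen: subject of the clause headed by 'convinced'; c-commands the pronoun but lies outside its binding domain — allowed.
— Claire: subject of the clause headed by 'fired'; c-commands the pronoun within its binding domain — blocked (Principle B).
— Ingrid's neighbor: object of the matrix clause; c-commands the pronoun but lies outside its binding domain — allowed.

Carmen, Ingrid's neighbor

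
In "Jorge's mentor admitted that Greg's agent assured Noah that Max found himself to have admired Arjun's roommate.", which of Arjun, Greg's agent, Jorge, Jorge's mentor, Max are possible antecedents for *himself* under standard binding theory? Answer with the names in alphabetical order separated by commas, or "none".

Max

*himself* is a reflexive; Principle A requires it to be bound within its binding domain — the clause headed by 'found'.
— Arjun: possessor inside the object DP of the clause headed by 'admired'; does not c-command the reflexive — cannot bind it (Principle A).
— Greg's agent: subject of the clause headed by 'assured'; c-commands the reflexive but lies outside its binding domain — cannot bind it (Principle A).
— Jorge: possessor inside the subject DP of the matrix clause; does not c-command the reflexive — cannot bind it (Principle A).
— Jorge's mentor: subject of the matrix clause; c-commands the reflexive but lies outside its binding domain — cannot bind it (Principle A).
— Max: subject of the clause headed by 'found'; c-commands the reflexive within its binding domain — allowed (Principle A).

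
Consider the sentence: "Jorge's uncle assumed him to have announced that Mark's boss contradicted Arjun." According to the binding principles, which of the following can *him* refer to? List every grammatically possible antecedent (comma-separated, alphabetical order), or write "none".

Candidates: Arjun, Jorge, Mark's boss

*him* is a pronoun; Principle B requires it to be free in its binding domain — the matrix clause.
— Arjun: object of the clause headed by 'contradicted'; is c-commanded by the pronoun; coreference would bind this R-expression — blocked (Principle C).
— Jorge: possessor inside the subject DP of the matrix clause; does not c-command the pronoun — Principle B does not apply; allowed.
— Mark's boss: subject of the clause headed by 'contradicted'; is c-commanded by the pronoun; coreference would bind this R-expression — blocked (Principle C).

Jorge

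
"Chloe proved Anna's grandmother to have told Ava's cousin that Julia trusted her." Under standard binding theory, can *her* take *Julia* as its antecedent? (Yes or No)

No

*her* is a pronoun; Principle B requires it to be free in its binding domain — the clause headed by 'trusted'.
— Julia: subject of the clause headed by 'trusted'; c-commands the pronoun within its binding domain — blocked (Principle B).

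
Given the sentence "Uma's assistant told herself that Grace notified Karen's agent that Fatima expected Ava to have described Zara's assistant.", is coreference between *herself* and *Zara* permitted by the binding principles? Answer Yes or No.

*herself* is a reflexive; Principle A requires it to be bound within its binding domain — the matrix clause.
— Zara: possessor inside the object DP of the clause headed by 'described'; does not c-command the reflexive — cannot bind it (Principle A).

No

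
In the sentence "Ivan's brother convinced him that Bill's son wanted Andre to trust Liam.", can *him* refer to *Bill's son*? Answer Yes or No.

No

*him* is a pronoun; Principle B requires it to be free in its binding domain — the matrix clause.
— Bill's son: subject of the clause headed by 'wanted'; is c-commanded by the pronoun; coreference would bind this R-expression — blocked (Principle C).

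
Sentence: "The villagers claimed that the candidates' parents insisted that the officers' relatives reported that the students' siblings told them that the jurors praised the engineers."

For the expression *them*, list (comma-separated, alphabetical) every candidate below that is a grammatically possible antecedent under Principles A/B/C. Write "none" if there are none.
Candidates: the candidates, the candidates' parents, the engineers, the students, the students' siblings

the candidates, the candidates' parents, the students

*them* is a pronoun; Principle B requires it to be free in its binding domain — the clause headed by 'told'.
— the candidates: possessor inside the subject DP of the clause headed by 'insisted'; does not c-command the pronoun — Principle B does not apply; allowed.
— the candidates' parents: subject of the clause headed by 'insisted'; c-commands the pronoun but lies outside its binding domain — allowed.
— the engineers: object of the clause headed by 'praised'; is c-commanded by the pronoun; coreference would bind this R-expression — blocked (Principle C).
— the students: possessor inside the subject DP of the clause headed by 'told'; does not c-command the pronoun — Principle B does not apply; allowed.
— the students' siblings: subject of the clause headed by 'told'; c-commands the pronoun within its binding domain — blocked (Principle B).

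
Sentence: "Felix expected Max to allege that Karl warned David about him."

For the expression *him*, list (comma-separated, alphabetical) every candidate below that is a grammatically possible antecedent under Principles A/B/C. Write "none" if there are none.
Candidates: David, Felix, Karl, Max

*him* is a pronoun; Principle B requires it to be free in its binding domain — the clause headed by 'warned'.
— David: object of the clause headed by 'warned'; c-commands the pronoun within its binding domain — blocked (Principle B).
— Felix: subject of the matrix clause; c-commands the pronoun but lies outside its binding domain — allowed.
— Karl: subject of the clause headed by 'warned'; c-commands the pronoun within its binding domain — blocked (Principle B).
— Max: subject of the clause headed by 'allege'; c-commands the pronoun but lies outside its binding domain — allowed.

Felix, Max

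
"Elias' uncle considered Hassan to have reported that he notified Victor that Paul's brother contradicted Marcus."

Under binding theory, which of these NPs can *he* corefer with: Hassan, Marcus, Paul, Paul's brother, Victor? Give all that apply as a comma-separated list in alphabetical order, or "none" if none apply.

Hassan

*he* is a pronoun; Principle B requires it to be free in its binding domain — the clause headed by 'notified'.
— Hassan: subject of the clause headed by 'reported'; c-commands the pronoun but lies outside its binding domain — allowed.
— Marcus: object of the clause headed by 'contradicted'; is c-commanded by the pronoun; coreference would bind this R-expression — blocked (Principle C).
— Paul: possessor inside the subject DP of the clause headed by 'contradicted'; is c-commanded by the pronoun; coreference would bind this R-expression — blocked (Principle C).
— Paul's brother: subject of the clause headed by 'contradicted'; is c-commanded by the pronoun; coreference would bind this R-expression — blocked (Principle C).
— Victor: object of the clause headed by 'notified'; is c-commanded by the pronoun; coreference would bind this R-expression — blocked (Principle C).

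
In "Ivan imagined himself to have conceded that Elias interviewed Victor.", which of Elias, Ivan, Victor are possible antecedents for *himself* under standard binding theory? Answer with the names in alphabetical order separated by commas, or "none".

*himself* is a reflexive; Principle A requires it to be bound within its binding domain — the matrix clause.
— Elias: subject of the clause headed by 'interviewed'; does not c-command the reflexive — cannot bind it (Principle A).
— Ivan: subject of the matrix clause; c-commands the reflexive within its binding domain — allowed (Principle A).
— Victor: object of the clause headed by 'interviewed'; does not c-command the reflexive — cannot bind it (Principle A).

Ivan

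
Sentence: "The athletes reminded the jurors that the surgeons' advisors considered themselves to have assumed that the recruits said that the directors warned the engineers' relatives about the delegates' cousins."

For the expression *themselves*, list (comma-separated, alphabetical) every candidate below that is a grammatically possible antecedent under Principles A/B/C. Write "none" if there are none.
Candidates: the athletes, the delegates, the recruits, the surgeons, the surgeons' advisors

*themselves* is a reflexive; Principle A requires it to be bound within its binding domain — the clause headed by 'considered'.
— the athletes: subject of the matrix clause; c-commands the reflexive but lies outside its binding domain — cannot bind it (Principle A).
— the delegates: possessor inside the second object DP of the clause headed by 'warned'; does not c-command the reflexive — cannot bind it (Principle A).
— the recruits: subject of the clause headed by 'said'; does not c-command the reflexive — cannot bind it (Principle A).
— the surgeons: possessor inside the subject DP of the clause headed by 'considered'; does not c-command the reflexive — cannot bind it (Principle A).
— the surgeons' advisors: subject of the clause headed by 'considered'; c-commands the reflexive within its binding domain — allowed (Principle A).

the surgeons' advisors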